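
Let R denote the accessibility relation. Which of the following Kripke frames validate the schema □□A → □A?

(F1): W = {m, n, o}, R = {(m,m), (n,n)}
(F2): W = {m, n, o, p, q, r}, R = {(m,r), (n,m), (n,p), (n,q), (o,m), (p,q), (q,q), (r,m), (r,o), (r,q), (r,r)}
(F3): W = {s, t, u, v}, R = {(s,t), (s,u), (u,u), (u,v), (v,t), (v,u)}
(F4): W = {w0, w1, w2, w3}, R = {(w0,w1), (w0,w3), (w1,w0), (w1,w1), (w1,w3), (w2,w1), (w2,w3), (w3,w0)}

(F1)

Frame correspondent (Sahlqvist): ∀x ∀y (Rxy → ∃z (Rxz ∧ Rzy)) — i.e. density.
(F1): ✓.
(F2): fails — Rom but no z with Roz and Rzm.
(F3): fails — Rvt but no z with Rvz and Rzt.
(F4): fails — Rw3w0 but no z with Rw3z and Rzw0.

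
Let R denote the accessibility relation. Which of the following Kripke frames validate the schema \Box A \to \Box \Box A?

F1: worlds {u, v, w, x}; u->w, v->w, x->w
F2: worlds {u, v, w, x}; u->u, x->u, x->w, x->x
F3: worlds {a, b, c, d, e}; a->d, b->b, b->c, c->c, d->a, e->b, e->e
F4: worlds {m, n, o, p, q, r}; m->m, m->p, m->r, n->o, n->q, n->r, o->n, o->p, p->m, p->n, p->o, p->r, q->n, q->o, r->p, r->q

The schema corresponds to transitivity: \forall x \forall y \forall z (Rxy \wedge Ryz \to Rxz).
F1: holds.
F2: holds.
F3: fails — Reb and Rbc but not Rec.
F4: fails — Rnr and Rrp but not Rnp.

F1, F2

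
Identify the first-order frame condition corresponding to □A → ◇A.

seriality

Suppose □A→◇A is valid. At any x set V(A)=W. Then □A at x, so ◇A at x, so x has a successor.
Conversely, any frame satisfying ∀x ∃y Rxy validates the schema.
Frame condition: ∀x ∃y Rxy.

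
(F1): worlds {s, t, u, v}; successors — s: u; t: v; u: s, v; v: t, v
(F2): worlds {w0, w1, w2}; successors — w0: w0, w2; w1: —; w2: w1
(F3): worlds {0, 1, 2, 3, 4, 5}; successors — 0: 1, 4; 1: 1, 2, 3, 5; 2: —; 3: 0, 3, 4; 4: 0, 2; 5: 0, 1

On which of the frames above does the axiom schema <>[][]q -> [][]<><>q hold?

Frame correspondent (Sahlqvist): forall x forall y forall z ((xRy & x R^2 z) -> exists w (y R^2 w & z R^2 w)) — i.e. a generalized confluence (Geach) condition.
(F1): condition met.
(F2): fails — w0Rw0, w0R²w1 but no w with w0R²w and w1R²w.
(F3): fails — 0R1, 0R²2 but no w with 1R²w and 2R²w.

(F1)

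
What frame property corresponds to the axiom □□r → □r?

Suppose □□r→□r is valid. Take Rxy and set V(r)={w : xR²w}. Then □□r at x, so □r at x, so r at y, i.e. ∃z(Rxz∧Rzy).
The converse is a direct semantic check.
Frame condition: ∀x ∀y (Rxy → ∃z (Rxz ∧ Rzy)).

Density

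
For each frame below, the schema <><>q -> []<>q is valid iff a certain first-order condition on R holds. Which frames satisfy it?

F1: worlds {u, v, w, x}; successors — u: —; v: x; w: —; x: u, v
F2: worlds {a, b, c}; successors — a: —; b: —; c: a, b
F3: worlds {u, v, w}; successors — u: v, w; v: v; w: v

The schema corresponds to a generalized confluence (Geach) condition: forall x forall y forall z ((x R^2 y & xRz) -> exists w (y = w & zRw)).
F1: fails — xR²x, xRu but no t with x=t and uRt.
F2: condition met.
F3: condition met.
Valid on: F2, F3.

F2, F3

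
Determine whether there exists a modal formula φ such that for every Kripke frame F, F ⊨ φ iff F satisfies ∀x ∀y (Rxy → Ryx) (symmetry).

The condition is symmetry. A defining modal formula is p → □◇p.
Suppose p→□◇p is valid. Take Rxy and set V(p)={x}. Then p at x, so □◇p at x, so ◇p at y, so some z with Ryz has p; z=x, i.e. Ryx.

Yes, by p → □◇p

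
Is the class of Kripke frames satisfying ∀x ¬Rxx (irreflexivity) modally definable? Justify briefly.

No

Modal frame validity is preserved under surjective bounded morphisms.
The 4-cycle (worlds a,b,c,d with a→b→c→d→a) is irreflexive, and the map sending every world to a single reflexive point • is a surjective bounded morphism (forth: every edge maps to (•,•); back: every world has a successor). So any modal formula valid on the 4-cycle is also valid on the reflexive point, which is not irreflexive.
Hence irreflexivity is not modally definable.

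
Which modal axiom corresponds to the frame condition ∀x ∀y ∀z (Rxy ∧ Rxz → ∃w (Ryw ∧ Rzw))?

◇□p → □◇p

The condition is convergence. The .2 schema ◇□p → □◇p defines it.
Suppose ◇□p→□◇p is valid. Take Rxy, Rxz and set V(p)={w : Ryw}. Then □p at y so ◇□p at x, so □◇p at x, so ◇p at z, giving w with Rzw and Ryw.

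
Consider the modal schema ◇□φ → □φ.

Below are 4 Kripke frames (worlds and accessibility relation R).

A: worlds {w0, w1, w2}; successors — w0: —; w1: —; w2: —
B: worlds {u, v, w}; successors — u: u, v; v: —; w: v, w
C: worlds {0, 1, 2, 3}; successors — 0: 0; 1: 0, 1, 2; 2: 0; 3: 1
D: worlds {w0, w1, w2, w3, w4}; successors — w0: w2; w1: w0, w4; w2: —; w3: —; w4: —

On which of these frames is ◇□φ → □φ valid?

This is the axiom for the Euclidean property; its first-order frame correspondent is ∀x ∀y ∀z (Rxy ∧ Rxz → Ryz).
A: holds.
B: fails — Ruv and Ruv but not Rvv.
C: fails — R10 and R12 but not R02.
D: fails — Rw0w2 and Rw0w2 but not Rw2w2.

A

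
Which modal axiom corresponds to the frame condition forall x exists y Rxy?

This is seriality; the standard corresponding axiom is D: □ψ → ◇ψ.
Suppose □ψ→◇ψ is valid. At any x set V(ψ)=W. Then □ψ at x, so ◇ψ at x, so x has a successor.

□ψ → ◇ψ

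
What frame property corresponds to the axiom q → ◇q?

This is a form of the T axiom.
Its frame correspondent is reflexivity — ∀x Rxx.

Reflexivity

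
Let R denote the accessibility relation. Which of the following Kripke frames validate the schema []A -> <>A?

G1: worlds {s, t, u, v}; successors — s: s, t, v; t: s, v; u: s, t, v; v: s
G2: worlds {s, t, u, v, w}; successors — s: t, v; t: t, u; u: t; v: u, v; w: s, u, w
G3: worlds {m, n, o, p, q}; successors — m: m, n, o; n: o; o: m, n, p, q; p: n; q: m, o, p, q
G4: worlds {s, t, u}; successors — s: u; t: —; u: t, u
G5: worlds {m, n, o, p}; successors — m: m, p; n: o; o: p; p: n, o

The schema corresponds to seriality: forall x exists y Rxy.
G1: holds.
G2: holds.
G3: holds.
G4: fails — world t has no successor.
G5: holds.
Valid on: G1, G2, G3, G5.

G1, G2, G3, G5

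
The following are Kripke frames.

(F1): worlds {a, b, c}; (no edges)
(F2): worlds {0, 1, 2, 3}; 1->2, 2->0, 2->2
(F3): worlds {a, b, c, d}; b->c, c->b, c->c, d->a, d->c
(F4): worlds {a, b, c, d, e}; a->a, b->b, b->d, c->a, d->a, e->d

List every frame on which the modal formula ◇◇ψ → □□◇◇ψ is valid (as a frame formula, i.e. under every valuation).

(F1), (F3)

Frame correspondent (Sahlqvist): ∀x ∀y ∀z ((xR²y ∧ xR²z) → ∃w (y = w ∧ zR²w)) — i.e. a generalized confluence (Geach) condition.
(F1): ✓.
(F2): fails — 1R²0, 1R²0 but no w with 0=w and 0R²w.
(F3): ✓.
(F4): fails — bR²b, bR²a but no w with b=w and aR²w.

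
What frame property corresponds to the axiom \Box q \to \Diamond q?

This schema is the D axiom.
Its frame correspondent is seriality — \forall x \exists y Rxy.

seriality: \forall x \exists y Rxy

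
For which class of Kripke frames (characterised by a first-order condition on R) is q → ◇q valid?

This is frame-equivalent to □q → q (substitute ¬q for q and contrapose).
Suppose □q→q is valid. At any x set V(q)={w : Rxw}. Then □q holds at x, so q holds at x, i.e. Rxx.
Conversely, any frame satisfying ∀x Rxx validates the schema.
So the correspondent is reflexivity.

reflexivity: ∀x Rxx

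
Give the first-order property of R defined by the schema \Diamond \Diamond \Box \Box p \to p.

\forall x \forall y (x R^2 y \to \exists w (y R^2 w \wedge x = w))

This is a Sahlqvist (Geach-type) schema ◇^2□^2p → □^0◇^0p.
Minimal-valuation argument: fix x; take any y with xR^2y and any z with xR^0z. Set V(p) to the set of worlds R-reachable from y in exactly 2 steps. Then □^2p holds at y, so the antecedent holds at x; validity forces ◇^0p at z, giving a w with zR^0w and yR^2w.
First-order correspondent: \forall x \forall y (x R^2 y \to \exists w (y R^2 w \wedge x = w)).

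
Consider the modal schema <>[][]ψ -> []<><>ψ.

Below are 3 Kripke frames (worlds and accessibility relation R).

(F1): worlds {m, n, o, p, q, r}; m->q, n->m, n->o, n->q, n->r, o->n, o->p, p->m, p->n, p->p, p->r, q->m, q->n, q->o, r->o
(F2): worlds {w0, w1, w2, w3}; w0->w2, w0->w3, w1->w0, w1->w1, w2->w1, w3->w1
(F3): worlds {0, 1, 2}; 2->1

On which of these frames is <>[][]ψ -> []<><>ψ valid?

(F1), (F2)

This is the axiom for a generalized confluence (Geach) condition; its first-order frame correspondent is forall x forall y forall z ((xRy & xRz) -> exists w (y R^2 w & z R^2 w)).
(F1): satisfies the condition.
(F2): satisfies the condition.
(F3): fails — 2R1, 2R1 but no w with 1R²w and 1R²w.
Valid on: (F1), (F2).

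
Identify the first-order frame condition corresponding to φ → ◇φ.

reflexivity

This is frame-equivalent to □φ → φ (substitute ¬φ for φ and contrapose).
Suppose □φ→φ is valid. At any x set V(φ)={w : Rxw}. Then □φ holds at x, so φ holds at x, i.e. Rxx.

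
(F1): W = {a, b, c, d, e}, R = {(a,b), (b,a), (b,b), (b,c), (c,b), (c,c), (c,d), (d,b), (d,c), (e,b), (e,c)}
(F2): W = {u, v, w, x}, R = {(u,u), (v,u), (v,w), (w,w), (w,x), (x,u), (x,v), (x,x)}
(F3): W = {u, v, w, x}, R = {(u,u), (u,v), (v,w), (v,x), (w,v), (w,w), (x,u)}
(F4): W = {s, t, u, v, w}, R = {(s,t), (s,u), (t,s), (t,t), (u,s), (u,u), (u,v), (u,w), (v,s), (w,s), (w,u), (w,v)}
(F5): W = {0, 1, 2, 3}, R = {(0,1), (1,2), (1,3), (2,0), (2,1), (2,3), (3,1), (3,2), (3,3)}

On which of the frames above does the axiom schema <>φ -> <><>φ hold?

(F1), (F2)

Frame correspondent (Sahlqvist): forall x forall y (xRy -> exists w (y = w & x R^2 w)) — i.e. a generalized confluence (Geach) condition.
(F1): condition met.
(F2): condition met.
(F3): fails — vRx but no t with x=t and vR²t.
(F4): fails — vRs but no w* with s=w* and vR²w*.
(F5): fails — 0R1 but no w with 1=w and 0R²w.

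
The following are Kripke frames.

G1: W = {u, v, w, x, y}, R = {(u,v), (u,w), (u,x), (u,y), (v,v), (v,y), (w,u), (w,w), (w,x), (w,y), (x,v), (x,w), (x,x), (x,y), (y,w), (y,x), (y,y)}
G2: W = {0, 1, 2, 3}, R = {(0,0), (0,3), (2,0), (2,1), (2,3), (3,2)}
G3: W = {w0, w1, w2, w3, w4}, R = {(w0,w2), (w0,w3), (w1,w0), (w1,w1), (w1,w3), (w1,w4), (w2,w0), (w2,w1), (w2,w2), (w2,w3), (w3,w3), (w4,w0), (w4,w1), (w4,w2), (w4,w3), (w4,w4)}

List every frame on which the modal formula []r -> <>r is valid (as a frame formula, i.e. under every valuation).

G1, G3

The schema corresponds to seriality: forall x exists y Rxy.
G1: satisfies the condition.
G2: fails — world 1 has no successor.
G3: satisfies the condition.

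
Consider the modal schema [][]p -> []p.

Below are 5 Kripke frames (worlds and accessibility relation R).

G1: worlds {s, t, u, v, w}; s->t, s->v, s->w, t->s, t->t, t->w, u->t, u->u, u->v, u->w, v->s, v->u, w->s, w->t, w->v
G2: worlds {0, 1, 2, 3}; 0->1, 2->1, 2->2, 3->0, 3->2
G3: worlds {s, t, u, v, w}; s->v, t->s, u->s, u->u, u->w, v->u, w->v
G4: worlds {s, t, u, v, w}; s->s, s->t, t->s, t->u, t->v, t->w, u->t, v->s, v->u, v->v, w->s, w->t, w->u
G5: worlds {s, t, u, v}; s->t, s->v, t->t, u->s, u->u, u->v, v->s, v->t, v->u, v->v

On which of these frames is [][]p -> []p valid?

This is the axiom for density; its first-order frame correspondent is forall x forall y (Rxy -> exists z (Rxz & Rzy)).
G1: fails — Rvs but no z with Rvz and Rzs.
G2: fails — R01 but no z with R0z and Rz1.
G3: fails — Rts but no z with Rtz and Rzs.
G4: fails — Rut but no z with Ruz and Rzt.
G5: satisfies the condition.

G5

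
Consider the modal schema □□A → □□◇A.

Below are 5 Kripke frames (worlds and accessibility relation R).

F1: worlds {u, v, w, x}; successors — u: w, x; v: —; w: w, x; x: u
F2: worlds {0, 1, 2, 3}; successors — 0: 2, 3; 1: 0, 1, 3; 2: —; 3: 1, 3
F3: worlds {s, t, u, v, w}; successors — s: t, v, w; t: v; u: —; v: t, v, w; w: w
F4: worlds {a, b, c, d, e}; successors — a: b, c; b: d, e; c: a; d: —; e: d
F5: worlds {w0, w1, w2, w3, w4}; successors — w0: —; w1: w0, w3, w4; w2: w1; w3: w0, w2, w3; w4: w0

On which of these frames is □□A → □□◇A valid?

F3

The schema corresponds to a generalized confluence (Geach) condition: ∀x ∀z (xR²z → ∃w (xR²w ∧ zRw)).
F1: fails — xR²x but no t with xR²t and xRt.
F2: fails — 1R²2 but no w with 1R²w and 2Rw.
F3: ✓.
F4: fails — aR²a but no w with aR²w and aRw.
F5: fails — w1R²w0 but no w with w1R²w and w0Rw.
Valid on: F3.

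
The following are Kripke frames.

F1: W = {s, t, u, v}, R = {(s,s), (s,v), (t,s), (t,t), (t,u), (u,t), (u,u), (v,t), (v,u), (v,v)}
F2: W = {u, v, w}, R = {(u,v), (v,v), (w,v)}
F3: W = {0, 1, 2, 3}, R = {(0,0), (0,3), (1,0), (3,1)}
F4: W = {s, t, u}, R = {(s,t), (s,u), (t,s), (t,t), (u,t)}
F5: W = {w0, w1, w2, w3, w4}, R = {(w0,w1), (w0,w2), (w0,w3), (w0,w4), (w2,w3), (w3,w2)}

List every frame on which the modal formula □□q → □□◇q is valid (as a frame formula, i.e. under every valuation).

This is the axiom for a generalized confluence (Geach) condition; its first-order frame correspondent is ∀x ∀z (xR²z → ∃w (xR²w ∧ zRw)).
F1: ✓.
F2: ✓.
F3: fails — 1R²3 but no w with 1R²w and 3Rw.
F4: ✓.
F5: fails — w2R²w2 but no w with w2R²w and w2Rw.

F1, F2, F4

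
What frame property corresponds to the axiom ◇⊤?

seriality: ∀x ∃y Rxy

This schema is equivalent to the D axiom □φ → ◇φ.
Its frame correspondent is seriality — ∀x ∃y Rxy.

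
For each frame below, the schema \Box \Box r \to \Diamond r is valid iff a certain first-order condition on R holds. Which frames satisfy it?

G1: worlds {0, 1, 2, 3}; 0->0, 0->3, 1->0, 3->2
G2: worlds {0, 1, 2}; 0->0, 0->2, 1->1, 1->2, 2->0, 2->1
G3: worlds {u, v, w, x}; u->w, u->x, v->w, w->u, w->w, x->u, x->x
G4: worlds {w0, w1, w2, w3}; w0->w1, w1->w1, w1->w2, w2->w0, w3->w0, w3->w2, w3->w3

G2, G3

Frame correspondent (Sahlqvist): \forall x \exists w (x R^2 w \wedge xRw) — i.e. a generalized confluence (Geach) condition.
G1: fails — at 2 but no w with 2R²w and 2Rw.
G2: ✓.
G3: ✓.
G4: fails — at w2 but no w with w2R²w and w2Rw.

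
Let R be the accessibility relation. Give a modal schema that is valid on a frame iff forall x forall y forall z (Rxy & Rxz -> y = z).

The condition is partial functionality. The CD schema ◇q → □q defines it.

◇q → □q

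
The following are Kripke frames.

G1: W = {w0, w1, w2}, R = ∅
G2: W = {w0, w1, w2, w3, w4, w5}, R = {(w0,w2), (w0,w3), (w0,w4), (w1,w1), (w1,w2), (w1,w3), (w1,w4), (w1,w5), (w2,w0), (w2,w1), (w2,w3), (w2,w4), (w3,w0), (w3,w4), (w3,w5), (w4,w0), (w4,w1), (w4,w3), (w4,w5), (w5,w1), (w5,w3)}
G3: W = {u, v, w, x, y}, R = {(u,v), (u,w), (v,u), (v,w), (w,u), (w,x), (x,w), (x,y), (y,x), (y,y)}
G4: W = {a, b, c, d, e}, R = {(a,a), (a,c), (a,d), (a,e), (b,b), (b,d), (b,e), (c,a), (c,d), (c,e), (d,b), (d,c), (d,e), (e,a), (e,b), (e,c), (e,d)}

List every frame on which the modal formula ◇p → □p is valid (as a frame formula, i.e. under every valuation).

This is the axiom for partial functionality; its first-order frame correspondent is ∀x ∀y ∀z (Rxy ∧ Rxz → y = z).
G1: ✓.
G2: fails — w0 sees both w2 and w3.
G3: fails — u sees both v and w.
G4: fails — a sees both a and c.
Valid on: G1.

G1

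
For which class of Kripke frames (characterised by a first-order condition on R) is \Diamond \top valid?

◇⊤ holds at w iff w has a successor, so frame-validity of ◇⊤ is exactly seriality. Equivalently via □A → ◇A:
Suppose □A→◇A is valid. At any x set V(A)=W. Then □A at x, so ◇A at x, so x has a successor.
Conversely, any frame satisfying \forall x \exists y Rxy validates the schema.
So the correspondent is seriality.

Seriality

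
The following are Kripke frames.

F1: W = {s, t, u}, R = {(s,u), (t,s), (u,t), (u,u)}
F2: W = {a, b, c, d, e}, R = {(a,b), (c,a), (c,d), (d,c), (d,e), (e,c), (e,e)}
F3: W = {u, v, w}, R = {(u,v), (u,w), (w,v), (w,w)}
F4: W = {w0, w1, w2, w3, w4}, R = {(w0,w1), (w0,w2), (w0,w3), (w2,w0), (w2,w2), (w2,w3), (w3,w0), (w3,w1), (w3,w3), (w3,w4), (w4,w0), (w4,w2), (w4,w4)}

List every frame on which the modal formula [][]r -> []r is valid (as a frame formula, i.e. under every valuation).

F3, F4

The schema corresponds to density: forall x forall y (Rxy -> exists z (Rxz & Rzy)).
F1: fails — Rts but no z with Rtz and Rzs.
F2: fails — Rcd but no z with Rcz and Rzd.
F3: condition met.
F4: condition met.
Valid on: F3, F4.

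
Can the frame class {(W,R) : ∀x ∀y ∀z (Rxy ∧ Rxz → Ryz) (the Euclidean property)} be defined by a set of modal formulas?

This is a Sahlqvist condition; the 5 axiom ◇q → □◇q defines it.

Yes, by ◇q → □◇q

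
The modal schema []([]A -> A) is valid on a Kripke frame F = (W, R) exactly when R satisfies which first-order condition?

shift-reflexivity

This is the T□ axiom.
It corresponds to shift-reflexivity: forall x forall y (Rxy -> Ryy).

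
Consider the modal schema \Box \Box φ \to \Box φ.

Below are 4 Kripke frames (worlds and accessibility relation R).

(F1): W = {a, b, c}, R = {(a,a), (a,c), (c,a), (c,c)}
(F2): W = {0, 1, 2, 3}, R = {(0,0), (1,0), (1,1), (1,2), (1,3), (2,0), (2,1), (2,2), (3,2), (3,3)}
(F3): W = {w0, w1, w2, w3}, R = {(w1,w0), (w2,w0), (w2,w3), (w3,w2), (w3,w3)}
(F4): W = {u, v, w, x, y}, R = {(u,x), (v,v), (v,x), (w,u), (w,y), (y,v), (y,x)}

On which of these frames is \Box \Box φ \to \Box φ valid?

This is the axiom for density; its first-order frame correspondent is \forall x \forall y (Rxy \to \exists z (Rxz \wedge Rzy)).
(F1): satisfies the condition.
(F2): satisfies the condition.
(F3): fails — Rw1w0 but no z with Rw1z and Rzw0.
(F4): fails — Rwu but no z with Rwz and Rzu.
Valid on: (F1), (F2).

(F1), (F2)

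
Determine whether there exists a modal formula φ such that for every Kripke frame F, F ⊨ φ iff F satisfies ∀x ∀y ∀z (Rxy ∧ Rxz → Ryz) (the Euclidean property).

Yes — defined by ◇r → □◇r

The condition is the Euclidean property. A defining modal formula is ◇r → □◇r.
Suppose ◇r→□◇r is valid. Take Rxy, Rxz and set V(r)={y}. Then ◇r at x, so □◇r at x, so ◇r at z, so some w with Rzw has r; w=y, i.e. Rzy. By symmetry of the argument, Ryz.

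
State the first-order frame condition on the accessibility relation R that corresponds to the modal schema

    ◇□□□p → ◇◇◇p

This is a Sahlqvist (Geach-type) schema ◇^1□^3p → □^0◇^3p.
Minimal-valuation argument: fix x; take any y with xR^1y and any z with xR^0z. Set V(p) to the set of worlds R-reachable from y in exactly 3 steps. Then □^3p holds at y, so the antecedent holds at x; validity forces ◇^3p at z, giving a w with zR^3w and yR^3w.
First-order correspondent: ∀x ∀y (xRy → ∃w (yR³w ∧ xR³w)).

∀x ∀y (xRy → ∃w (yR³w ∧ xR³w))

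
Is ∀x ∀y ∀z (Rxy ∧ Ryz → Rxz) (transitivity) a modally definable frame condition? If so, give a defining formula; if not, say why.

Yes — defined by □q → □□q

The condition is transitivity. A defining modal formula is □q → □□q.
Suppose □q→□□q is valid. Take Rxy, Ryz and set V(q)={w : Rxw}. Then □q at x, so □□q at x, so □q at y, so q at z, i.e. Rxz.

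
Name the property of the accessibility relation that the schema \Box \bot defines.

□⊥ is valid iff no world has any successor (otherwise □⊥ fails at any world with one).
Conversely, on a frame with emptiness of R the schema holds at every world under every valuation.
Frame condition: \forall x \forall y \neg Rxy.

emptiness of R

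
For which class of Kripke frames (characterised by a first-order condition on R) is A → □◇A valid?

This is the B axiom.
Its frame correspondent is symmetry — ∀x ∀y (Rxy → Ryx).

symmetry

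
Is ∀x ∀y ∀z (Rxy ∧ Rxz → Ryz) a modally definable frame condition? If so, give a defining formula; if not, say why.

Yes — defined by ◇r → □◇r

The condition is the Euclidean property. A defining modal formula is ◇r → □◇r.
Suppose ◇r→□◇r is valid. Take Rxy, Rxz and set V(r)={y}. Then ◇r at x, so □◇r at x, so ◇r at z, so some w with Rzw has r; w=y, i.e. Rzy. By symmetry of the argument, Ryz.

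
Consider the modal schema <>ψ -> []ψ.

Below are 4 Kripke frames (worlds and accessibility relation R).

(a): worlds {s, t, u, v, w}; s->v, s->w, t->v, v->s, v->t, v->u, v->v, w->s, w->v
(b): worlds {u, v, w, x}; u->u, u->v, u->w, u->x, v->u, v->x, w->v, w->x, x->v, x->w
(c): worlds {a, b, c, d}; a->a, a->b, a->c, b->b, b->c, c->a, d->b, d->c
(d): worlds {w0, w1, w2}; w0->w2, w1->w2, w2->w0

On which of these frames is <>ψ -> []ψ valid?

This is the axiom for partial functionality; its first-order frame correspondent is forall x forall y forall z (Rxy & Rxz -> y = z).
(a): fails — s sees both v and w.
(b): fails — u sees both u and v.
(c): fails — a sees both a and b.
(d): condition met.

(d)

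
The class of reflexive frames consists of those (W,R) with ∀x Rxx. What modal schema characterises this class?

This is reflexivity; the standard corresponding axiom is T: □r → r.
Suppose □r→r is valid. At any x set V(r)={w : Rxw}. Then □r holds at x, so r holds at x, i.e. Rxx.

□r → r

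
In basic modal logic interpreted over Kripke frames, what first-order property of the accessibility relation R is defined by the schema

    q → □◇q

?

Symmetry

Suppose q→□◇q is valid. Take Rxy and set V(q)={x}. Then q at x, so □◇q at x, so ◇q at y, so some z with Ryz has q; z=x, i.e. Ryx.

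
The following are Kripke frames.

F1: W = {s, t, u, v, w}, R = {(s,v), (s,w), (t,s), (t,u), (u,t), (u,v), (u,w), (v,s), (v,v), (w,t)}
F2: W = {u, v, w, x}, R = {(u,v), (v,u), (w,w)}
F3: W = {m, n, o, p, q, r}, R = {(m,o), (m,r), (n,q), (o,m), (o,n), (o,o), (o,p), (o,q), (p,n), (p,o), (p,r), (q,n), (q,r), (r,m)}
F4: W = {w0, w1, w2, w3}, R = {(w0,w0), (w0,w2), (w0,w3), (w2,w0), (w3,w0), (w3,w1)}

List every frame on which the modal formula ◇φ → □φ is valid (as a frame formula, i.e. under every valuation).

F2

This is the axiom for partial functionality; its first-order frame correspondent is ∀x ∀y ∀z (Rxy ∧ Rxz → y = z).
F1: fails — s sees both v and w.
F2: ✓.
F3: fails — m sees both o and r.
F4: fails — w0 sees both w0 and w2.
Valid on: F2.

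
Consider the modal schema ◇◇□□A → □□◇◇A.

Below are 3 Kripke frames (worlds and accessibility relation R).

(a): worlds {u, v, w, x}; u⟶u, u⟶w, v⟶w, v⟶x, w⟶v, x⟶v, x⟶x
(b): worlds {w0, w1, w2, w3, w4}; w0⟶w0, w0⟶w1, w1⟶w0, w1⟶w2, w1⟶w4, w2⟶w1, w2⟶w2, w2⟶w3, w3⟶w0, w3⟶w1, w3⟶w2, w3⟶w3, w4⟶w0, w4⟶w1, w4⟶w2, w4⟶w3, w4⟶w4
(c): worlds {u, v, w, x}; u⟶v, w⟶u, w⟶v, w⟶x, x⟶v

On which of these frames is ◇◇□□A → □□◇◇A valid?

This is the axiom for a generalized confluence (Geach) condition; its first-order frame correspondent is ∀x ∀y ∀z ((xR²y ∧ xR²z) → ∃w (yR²w ∧ zR²w)).
(a): holds.
(b): holds.
(c): fails — wR²v, wR²v but no t with vR²t and vR²t.

(a), (b)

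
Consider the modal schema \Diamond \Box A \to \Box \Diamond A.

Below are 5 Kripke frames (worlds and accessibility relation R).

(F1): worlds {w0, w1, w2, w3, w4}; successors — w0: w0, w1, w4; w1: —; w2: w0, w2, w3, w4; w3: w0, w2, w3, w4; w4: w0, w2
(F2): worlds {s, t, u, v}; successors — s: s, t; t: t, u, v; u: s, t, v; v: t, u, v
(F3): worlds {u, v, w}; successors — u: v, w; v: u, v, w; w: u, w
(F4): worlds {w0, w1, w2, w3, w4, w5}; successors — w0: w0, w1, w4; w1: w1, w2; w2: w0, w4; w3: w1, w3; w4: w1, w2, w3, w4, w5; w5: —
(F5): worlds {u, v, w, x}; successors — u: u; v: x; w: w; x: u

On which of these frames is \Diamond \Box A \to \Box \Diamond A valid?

This is the axiom for convergence; its first-order frame correspondent is \forall x \forall y \forall z (Rxy \wedge Rxz \to \exists w (Ryw \wedge Rzw)).
(F1): fails — Rw0w4 and Rw0w1 but w4 and w1 have no common successor.
(F2): holds.
(F3): holds.
(F4): fails — Rw1w2 and Rw1w1 but w2 and w1 have no common successor.
(F5): holds.

(F2), (F3), (F5)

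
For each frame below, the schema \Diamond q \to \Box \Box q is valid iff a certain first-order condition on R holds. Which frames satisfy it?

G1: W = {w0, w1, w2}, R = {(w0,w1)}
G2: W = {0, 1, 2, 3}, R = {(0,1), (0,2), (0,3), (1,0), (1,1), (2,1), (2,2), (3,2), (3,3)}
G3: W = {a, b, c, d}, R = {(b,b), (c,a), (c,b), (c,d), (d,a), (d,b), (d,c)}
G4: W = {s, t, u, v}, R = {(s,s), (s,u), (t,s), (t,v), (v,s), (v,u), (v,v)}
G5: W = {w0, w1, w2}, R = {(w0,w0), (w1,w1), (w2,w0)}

Frame correspondent (Sahlqvist): \forall x \forall y \forall z ((xRy \wedge x R^2 z) \to \exists w (y = w \wedge z = w)) — i.e. a generalized confluence (Geach) condition.
G1: satisfies the condition.
G2: fails — 0R1, 0R²0 but 1 ≠ 0.
G3: fails — cRa, cR²b but a ≠ b.
G4: fails — sRs, sR²u but s ≠ u.
G5: satisfies the condition.
Valid on: G1, G5.

G1, G5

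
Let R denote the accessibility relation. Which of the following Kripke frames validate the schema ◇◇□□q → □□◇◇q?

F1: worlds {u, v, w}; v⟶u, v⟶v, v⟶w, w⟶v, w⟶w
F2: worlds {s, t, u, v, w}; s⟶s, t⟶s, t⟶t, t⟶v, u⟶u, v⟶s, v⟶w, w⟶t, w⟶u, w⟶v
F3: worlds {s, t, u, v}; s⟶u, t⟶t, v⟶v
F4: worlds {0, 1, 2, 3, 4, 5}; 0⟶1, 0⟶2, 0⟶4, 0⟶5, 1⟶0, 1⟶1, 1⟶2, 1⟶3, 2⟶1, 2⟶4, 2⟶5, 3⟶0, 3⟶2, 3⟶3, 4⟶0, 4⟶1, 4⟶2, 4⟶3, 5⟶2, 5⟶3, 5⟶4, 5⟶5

The schema corresponds to a generalized confluence (Geach) condition: ∀x ∀y ∀z ((xR²y ∧ xR²z) → ∃w (yR²w ∧ zR²w)).
F1: fails — vR²u, vR²u but no t with uR²t and uR²t.
F2: fails — vR²s, vR²u but no w* with sR²w* and uR²w*.
F3: holds.
F4: holds.

F3, F4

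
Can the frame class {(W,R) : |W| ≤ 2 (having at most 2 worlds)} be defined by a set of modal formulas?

Modal frame validity is preserved under disjoint unions.
Any modal formula valid on each of 3 disjoint one-world frames is valid on their disjoint union (validity is preserved under disjoint unions). Each one-world frame has |W|=1≤2, but the union has |W|=3.
So the class is not modally definable.

Not modally definable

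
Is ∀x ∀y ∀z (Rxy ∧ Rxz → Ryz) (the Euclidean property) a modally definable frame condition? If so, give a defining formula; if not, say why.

Definable; ◇q → □◇q defines it

Yes: it is the Euclidean property, defined by the 5 schema ◇q → □◇q.
Suppose ◇q→□◇q is valid. Take Rxy, Rxz and set V(q)={y}. Then ◇q at x, so □◇q at x, so ◇q at z, so some w with Rzw has q; w=y, i.e. Rzy. By symmetry of the argument, Ryz.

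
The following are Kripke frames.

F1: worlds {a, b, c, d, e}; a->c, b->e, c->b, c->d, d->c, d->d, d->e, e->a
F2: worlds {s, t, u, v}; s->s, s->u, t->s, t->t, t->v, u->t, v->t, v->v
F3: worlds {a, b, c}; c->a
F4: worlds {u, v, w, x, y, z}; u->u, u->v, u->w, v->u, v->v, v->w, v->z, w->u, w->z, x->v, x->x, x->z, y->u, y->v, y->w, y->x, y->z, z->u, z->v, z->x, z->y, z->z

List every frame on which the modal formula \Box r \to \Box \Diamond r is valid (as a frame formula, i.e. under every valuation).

The schema corresponds to a generalized confluence (Geach) condition: \forall x \forall z (xRz \to \exists w (xRw \wedge zRw)).
F1: fails — aRc but no w with aRw and cRw.
F2: fails — sRu but no w with sRw and uRw.
F3: fails — cRa but no w with cRw and aRw.
F4: satisfies the condition.
Valid on: F4.

F4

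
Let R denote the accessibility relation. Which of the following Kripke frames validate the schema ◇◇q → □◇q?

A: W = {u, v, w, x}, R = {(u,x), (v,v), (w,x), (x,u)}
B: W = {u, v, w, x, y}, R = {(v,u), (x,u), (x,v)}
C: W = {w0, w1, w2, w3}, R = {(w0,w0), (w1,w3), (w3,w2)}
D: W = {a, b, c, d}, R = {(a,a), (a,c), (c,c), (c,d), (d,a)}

A, C

Frame correspondent (Sahlqvist): ∀x ∀y ∀z ((xR²y ∧ xRz) → ∃w (y = w ∧ zRw)) — i.e. a generalized confluence (Geach) condition.
A: ✓.
B: fails — xR²u, xRu but no t with u=t and uRt.
C: ✓.
D: fails — aR²a, aRc but no w with a=w and cRw.
Valid on: A, C.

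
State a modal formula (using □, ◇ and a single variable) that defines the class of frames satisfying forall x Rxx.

A defining formula is □ψ → ψ (the T axiom).
Suppose □ψ→ψ is valid. At any x set V(ψ)={w : Rxw}. Then □ψ holds at x, so ψ holds at x, i.e. Rxx.

□ψ → ψ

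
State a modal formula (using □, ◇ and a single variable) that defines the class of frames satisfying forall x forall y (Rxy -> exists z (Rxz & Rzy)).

This is density; the standard corresponding axiom is C4: □□s → □s.
Suppose □□s→□s is valid. Take Rxy and set V(s)={w : xR²w}. Then □□s at x, so □s at x, so s at y, i.e. ∃z(Rxz∧Rzy).

□□s → □s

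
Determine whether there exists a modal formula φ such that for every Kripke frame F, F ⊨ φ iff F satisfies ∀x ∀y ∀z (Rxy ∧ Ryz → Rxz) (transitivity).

Yes, by □r → □□r

This is a Sahlqvist condition; the 4 axiom □r → □□r defines it.
Suppose □r→□□r is valid. Take Rxy, Ryz and set V(r)={w : Rxw}. Then □r at x, so □□r at x, so □r at y, so r at z, i.e. Rxz.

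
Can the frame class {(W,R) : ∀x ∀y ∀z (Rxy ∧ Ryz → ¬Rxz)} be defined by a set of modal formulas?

No — not modally definable

Modal frame validity is preserved under surjective bounded morphisms.
The 3-cycle (worlds s,t,u with s→t→u→s) is intransitive. Mapping every world to a single reflexive point • is a surjective bounded morphism; the reflexive point is not intransitive (R••∧R•• but R••).
So no modal formula (or set of formulas) defines exactly the intransitive frames.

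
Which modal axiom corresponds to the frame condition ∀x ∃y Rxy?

The condition is seriality. The D schema □ψ → ◇ψ defines it.
Suppose □ψ→◇ψ is valid. At any x set V(ψ)=W. Then □ψ at x, so ◇ψ at x, so x has a successor.

□ψ → ◇ψ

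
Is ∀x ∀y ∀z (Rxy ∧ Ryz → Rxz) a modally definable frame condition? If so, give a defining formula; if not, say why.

This is a Sahlqvist condition; the 4 axiom □q → □□q defines it.

Yes — defined by □q → □□q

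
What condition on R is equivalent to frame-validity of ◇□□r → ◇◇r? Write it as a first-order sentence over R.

This is a Sahlqvist (Geach-type) schema ◇^1□^2r → □^0◇^2r.
Minimal-valuation argument: fix x; take any y with xR^1y and any z with xR^0z. Set V(r) to the set of worlds R-reachable from y in exactly 2 steps. Then □^2r holds at y, so the antecedent holds at x; validity forces ◇^2r at z, giving a w with zR^2w and yR^2w.
First-order correspondent: ∀x ∀y (xRy → ∃w (yR²w ∧ xR²w)).

∀x ∀y (xRy → ∃w (yR²w ∧ xR²w))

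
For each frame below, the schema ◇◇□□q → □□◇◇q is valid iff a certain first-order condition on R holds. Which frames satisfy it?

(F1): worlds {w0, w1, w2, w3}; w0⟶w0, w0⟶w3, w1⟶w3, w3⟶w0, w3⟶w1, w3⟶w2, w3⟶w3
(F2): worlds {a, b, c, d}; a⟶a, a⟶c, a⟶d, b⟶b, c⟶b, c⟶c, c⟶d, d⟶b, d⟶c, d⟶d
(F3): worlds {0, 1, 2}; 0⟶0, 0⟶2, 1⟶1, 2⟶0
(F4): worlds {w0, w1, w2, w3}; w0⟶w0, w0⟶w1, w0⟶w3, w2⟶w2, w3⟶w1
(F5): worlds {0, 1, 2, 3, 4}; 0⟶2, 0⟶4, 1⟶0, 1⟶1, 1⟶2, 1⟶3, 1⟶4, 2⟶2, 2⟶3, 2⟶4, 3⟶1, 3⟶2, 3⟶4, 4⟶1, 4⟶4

Frame correspondent (Sahlqvist): ∀x ∀y ∀z ((xR²y ∧ xR²z) → ∃w (yR²w ∧ zR²w)) — i.e. a generalized confluence (Geach) condition.
(F1): fails — w0R²w0, w0R²w2 but no w with w0R²w and w2R²w.
(F2): condition met.
(F3): condition met.
(F4): fails — w0R²w0, w0R²w1 but no w with w0R²w and w1R²w.
(F5): condition met.

(F2), (F3), (F5)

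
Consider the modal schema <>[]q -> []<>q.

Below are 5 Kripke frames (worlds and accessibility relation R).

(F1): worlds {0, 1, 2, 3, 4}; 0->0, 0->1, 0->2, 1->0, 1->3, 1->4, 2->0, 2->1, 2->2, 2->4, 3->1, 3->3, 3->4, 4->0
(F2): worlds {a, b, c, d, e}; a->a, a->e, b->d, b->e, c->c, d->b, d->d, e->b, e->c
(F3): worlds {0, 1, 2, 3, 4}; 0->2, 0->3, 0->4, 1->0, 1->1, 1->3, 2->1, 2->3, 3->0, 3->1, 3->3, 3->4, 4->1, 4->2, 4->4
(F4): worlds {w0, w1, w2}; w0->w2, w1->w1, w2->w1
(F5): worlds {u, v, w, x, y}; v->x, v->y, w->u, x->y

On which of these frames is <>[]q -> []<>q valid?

This is the axiom for convergence; its first-order frame correspondent is forall x forall y forall z (Rxy & Rxz -> exists w (Ryw & Rzw)).
(F1): fails — R14 and R13 but 4 and 3 have no common successor.
(F2): fails — Rae and Raa but e and a have no common successor.
(F3): condition met.
(F4): condition met.
(F5): fails — Rvx and Rvy but x and y have no common successor.
Valid on: (F3), (F4).

(F3), (F4)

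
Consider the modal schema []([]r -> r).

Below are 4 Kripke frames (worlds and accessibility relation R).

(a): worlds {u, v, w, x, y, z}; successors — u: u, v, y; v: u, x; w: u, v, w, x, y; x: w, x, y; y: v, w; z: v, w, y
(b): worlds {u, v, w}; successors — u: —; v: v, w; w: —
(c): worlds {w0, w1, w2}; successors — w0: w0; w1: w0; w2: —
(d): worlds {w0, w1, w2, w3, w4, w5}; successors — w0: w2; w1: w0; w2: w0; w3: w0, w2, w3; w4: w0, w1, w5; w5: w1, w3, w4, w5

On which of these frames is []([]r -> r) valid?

This is the axiom for shift-reflexivity; its first-order frame correspondent is forall x forall y (Rxy -> Ryy).
(a): fails — Ruv but not Rvv.
(b): fails — Rvw but not Rww.
(c): holds.
(d): fails — Rw1w0 but not Rw0w0.

(c)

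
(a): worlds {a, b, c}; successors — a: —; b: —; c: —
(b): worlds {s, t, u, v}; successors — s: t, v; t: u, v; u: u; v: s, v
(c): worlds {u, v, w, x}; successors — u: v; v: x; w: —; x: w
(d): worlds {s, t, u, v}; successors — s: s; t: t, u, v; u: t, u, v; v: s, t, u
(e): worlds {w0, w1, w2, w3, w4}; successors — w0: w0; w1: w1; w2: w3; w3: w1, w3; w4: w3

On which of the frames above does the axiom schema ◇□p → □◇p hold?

(a), (e)

This is the axiom for convergence; its first-order frame correspondent is ∀x ∀y ∀z (Rxy ∧ Rxz → ∃w (Ryw ∧ Rzw)).
(a): satisfies the condition.
(b): fails — Rtv and Rtu but v and u have no common successor.
(c): fails — Rxw and Rxw but w and w have no common successor.
(d): fails — Rvt and Rvs but t and s have no common successor.
(e): satisfies the condition.
Valid on: (a), (e).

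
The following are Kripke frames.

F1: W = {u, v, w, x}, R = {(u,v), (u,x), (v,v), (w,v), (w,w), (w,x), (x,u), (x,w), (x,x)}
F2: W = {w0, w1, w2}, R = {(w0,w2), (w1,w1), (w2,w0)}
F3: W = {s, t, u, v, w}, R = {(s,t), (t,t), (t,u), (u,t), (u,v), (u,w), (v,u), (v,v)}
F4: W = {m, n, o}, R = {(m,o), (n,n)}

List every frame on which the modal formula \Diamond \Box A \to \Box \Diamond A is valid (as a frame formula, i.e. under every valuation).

F2

Frame correspondent (Sahlqvist): \forall x \forall y \forall z (Rxy \wedge Rxz \to \exists w (Ryw \wedge Rzw)) — i.e. convergence.
F1: fails — Ruv and Rux but v and x have no common successor.
F2: ✓.
F3: fails — Ruv and Ruw but v and w have no common successor.
F4: fails — Rmo and Rmo but o and o have no common successor.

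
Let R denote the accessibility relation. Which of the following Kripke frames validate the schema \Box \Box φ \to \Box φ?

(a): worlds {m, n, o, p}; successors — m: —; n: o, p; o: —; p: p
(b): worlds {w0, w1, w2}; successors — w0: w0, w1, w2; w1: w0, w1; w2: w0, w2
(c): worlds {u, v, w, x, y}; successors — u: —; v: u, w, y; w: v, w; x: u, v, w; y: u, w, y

Frame correspondent (Sahlqvist): \forall x \forall y (Rxy \to \exists z (Rxz \wedge Rzy)) — i.e. density.
(a): fails — Rno but no z with Rnz and Rzo.
(b): condition met.
(c): condition met.

(b), (c)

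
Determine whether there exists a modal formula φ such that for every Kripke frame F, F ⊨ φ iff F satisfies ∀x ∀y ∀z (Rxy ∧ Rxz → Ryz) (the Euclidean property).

This is a Sahlqvist condition; the 5 axiom ◇p → □◇p defines it.
Suppose ◇p→□◇p is valid. Take Rxy, Rxz and set V(p)={y}. Then ◇p at x, so □◇p at x, so ◇p at z, so some w with Rzw has p; w=y, i.e. Rzy. By symmetry of the argument, Ryz.

Yes, by ◇p → □◇p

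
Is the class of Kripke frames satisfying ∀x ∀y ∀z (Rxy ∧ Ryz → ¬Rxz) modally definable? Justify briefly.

Any modally definable frame class is closed under surjective bounded morphisms.
The 5-cycle (worlds a,b,c,d,e with a→b→c→d→e→a) is intransitive. Mapping every world to a single reflexive point • is a surjective bounded morphism; the reflexive point is not intransitive (R••∧R•• but R••).
So no modal formula (or set of formulas) defines exactly the intransitive frames.

No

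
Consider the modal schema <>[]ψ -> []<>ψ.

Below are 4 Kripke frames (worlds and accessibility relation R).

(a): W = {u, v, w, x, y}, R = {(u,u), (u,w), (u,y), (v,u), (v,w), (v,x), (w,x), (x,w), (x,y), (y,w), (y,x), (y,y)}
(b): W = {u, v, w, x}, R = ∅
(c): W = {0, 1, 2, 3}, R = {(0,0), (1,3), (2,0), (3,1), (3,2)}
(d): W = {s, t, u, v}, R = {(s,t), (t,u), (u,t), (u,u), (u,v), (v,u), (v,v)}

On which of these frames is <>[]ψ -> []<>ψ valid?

The schema corresponds to convergence: forall x forall y forall z (Rxy & Rxz -> exists w (Ryw & Rzw)).
(a): fails — Ruw and Ruu but w and u have no common successor.
(b): satisfies the condition.
(c): fails — R32 and R31 but 2 and 1 have no common successor.
(d): satisfies the condition.

(b), (d)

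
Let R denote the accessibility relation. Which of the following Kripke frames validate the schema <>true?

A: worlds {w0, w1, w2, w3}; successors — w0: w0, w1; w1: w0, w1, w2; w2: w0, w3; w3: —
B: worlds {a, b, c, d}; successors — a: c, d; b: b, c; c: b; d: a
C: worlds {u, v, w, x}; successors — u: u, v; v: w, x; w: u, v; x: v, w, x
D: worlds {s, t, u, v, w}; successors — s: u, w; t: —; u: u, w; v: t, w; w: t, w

This is the axiom for seriality; its first-order frame correspondent is forall x exists y Rxy.
A: fails — world w3 has no successor.
B: condition met.
C: condition met.
D: fails — world t has no successor.

B, C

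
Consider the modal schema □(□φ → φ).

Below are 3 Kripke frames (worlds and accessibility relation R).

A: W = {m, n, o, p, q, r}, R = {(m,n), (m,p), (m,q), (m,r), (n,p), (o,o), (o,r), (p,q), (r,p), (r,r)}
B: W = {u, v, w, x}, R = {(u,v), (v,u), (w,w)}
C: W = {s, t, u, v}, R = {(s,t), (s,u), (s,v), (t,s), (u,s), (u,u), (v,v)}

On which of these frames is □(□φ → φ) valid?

Frame correspondent (Sahlqvist): ∀x ∀y (Rxy → Ryy) — i.e. shift-reflexivity.
A: fails — Rrp but not Rpp.
B: fails — Ruv but not Rvv.
C: fails — Rus but not Rss.

none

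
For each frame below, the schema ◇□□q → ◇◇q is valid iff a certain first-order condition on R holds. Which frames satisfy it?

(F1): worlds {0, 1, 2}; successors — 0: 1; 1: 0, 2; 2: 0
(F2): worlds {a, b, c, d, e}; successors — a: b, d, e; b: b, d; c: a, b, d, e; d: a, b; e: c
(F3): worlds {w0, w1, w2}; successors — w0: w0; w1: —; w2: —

Frame correspondent (Sahlqvist): ∀x ∀y (xRy → ∃w (yR²w ∧ xR²w)) — i.e. a generalized confluence (Geach) condition.
(F1): fails — 2R0 but no w with 0R²w and 2R²w.
(F2): holds.
(F3): holds.
Valid on: (F2), (F3).

(F2), (F3)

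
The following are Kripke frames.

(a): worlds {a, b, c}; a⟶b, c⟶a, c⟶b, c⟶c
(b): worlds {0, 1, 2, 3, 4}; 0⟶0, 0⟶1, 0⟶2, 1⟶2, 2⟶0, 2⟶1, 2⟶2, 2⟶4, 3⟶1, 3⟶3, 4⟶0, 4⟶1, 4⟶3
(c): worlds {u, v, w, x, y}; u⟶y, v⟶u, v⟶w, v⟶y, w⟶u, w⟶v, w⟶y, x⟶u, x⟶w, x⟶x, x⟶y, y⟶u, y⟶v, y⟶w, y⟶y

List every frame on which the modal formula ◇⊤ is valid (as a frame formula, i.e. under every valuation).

(b), (c)

The schema corresponds to seriality: ∀x ∃y Rxy.
(a): fails — world b has no successor.
(b): holds.
(c): holds.
Valid on: (b), (c).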